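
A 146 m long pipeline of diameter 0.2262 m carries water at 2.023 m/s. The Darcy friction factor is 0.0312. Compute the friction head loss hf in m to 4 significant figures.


Approach: apply the Darcy-Weisbach equation, hf = f*(L/D)*(v^2/(2g)).
hf = 0.0312 * (146/0.2262) * (2.023^2 / (2*9.81))
hf = 4.201 m
Therefore the friction head loss hf = 4.201 m.


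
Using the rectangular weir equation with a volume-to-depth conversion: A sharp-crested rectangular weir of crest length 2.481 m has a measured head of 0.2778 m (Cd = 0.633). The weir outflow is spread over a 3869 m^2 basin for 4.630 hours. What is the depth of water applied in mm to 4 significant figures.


Approach: apply the rectangular weir equation with a volume-to-depth conversion, Q = (2/3)*Cd*L*sqrt(2g)*H^1.5; d = Q*t/A * 1000.
Step 1 — weir discharge:
  Q = (2/3)*0.633*2.481*sqrt(2*9.81)*0.2778^1.5 = 0.679027 m^3/s
Step 2 — volume: V = 0.679027 * 4.630*3600 = 11318.0 m^3
Step 3 — depth: d = V/A * 1000 = 11318.0/3869 * 1000 = 2925 mm
Therefore the depth of water applied = 2925 mm.


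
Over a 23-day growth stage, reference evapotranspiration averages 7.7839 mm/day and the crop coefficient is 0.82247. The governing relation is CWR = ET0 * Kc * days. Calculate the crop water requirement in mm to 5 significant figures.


CWR = 7.7839 * 0.82247 * 23 = 147.25 mm
Therefore the crop water requirement = 147.25 mm.


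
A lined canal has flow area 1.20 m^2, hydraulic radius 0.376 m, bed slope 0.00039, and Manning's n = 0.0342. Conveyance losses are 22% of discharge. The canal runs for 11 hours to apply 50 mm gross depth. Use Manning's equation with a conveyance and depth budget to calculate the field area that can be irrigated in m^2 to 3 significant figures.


Approach: apply Manning's equation with a conveyance and depth budget, Q = (1/n)*A*R^(2/3)*S^(1/2); Q_field = Q*(1-loss); Area = Q_field*t/(d/1000).
Step 1 — canal discharge (Manning's equation):
  Q = (1/0.0342) * 1.20 * 0.376^(2/3) * 0.00039^(1/2) = 0.36098 m^3/s
Step 2 — delivered flow: Q_field = 0.36098*(1 - 22/100) = 0.28156 m^3/s
Step 3 — volume delivered: V = 0.28156 * 11*3600 = 11150 m^3
Step 4 — area served: A = V / (depth/1000) = 11150 / 0.05 = 223000 m^2
Therefore the field area that can be irrigated = 223000 m^2.


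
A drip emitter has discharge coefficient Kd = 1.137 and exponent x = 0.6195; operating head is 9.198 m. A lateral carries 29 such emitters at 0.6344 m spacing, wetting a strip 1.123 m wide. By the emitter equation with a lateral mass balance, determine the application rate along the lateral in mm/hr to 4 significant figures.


Approach: apply the emitter equation with a lateral mass balance, q = Kd*h^x; Q = n*q; rate = Q/(n*spacing*width).
Step 1 — single emitter flow (q = Kd*h^x):
  q = 1.137 * 9.198^0.6195 = 4.49540 L/hr
Step 2 — total lateral flow: Q = 29 * 4.49540 = 130.367 L/hr
Step 3 — wetted area: A = 29 * 0.6344 * 1.123 = 20.6605 m^2
Step 4 — application rate: Q/A = 130.367/20.6605 = 6.310 mm/hr
Therefore the application rate along the lateral = 6.310 mm/hr.


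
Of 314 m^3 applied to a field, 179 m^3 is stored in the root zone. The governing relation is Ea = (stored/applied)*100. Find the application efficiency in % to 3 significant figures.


Ea = (179/314)*100 = 57.0 %
Therefore the application efficiency = 57.0 %.


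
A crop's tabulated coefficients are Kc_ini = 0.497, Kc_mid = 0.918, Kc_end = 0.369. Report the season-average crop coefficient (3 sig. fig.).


Approach: apply a simple seasonal average, Kc_avg = (Kc_ini + Kc_mid + Kc_end)/3.
Kc_avg = (0.497 + 0.918 + 0.369)/3 = 0.595
Therefore the season-average crop coefficient = 0.595.


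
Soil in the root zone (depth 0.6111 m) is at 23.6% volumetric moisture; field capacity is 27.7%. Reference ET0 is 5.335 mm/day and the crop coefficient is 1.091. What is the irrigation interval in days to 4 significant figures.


Approach: apply soil-water budget scheduling, SMD = (FC-theta)/100*depth*1000; ETc = ET0*Kc; interval = SMD/ETc.
Step 1 — soil moisture deficit:
  SMD = (27.7 - 23.6)/100 * 0.6111 * 1000 = 25.0551 mm
Step 2 — daily crop ET (ETc = ET0*Kc):
  ETc = 5.335 * 1.091 = 5.82048 mm/day
Step 3 — irrigation interval (SMD/ETc):
  interval = 25.0551 / 5.82048 = 4.305 days
Therefore the irrigation interval = 4.305 days.


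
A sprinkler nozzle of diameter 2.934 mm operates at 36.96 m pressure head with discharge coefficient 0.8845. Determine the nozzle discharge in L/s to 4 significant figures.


Approach: apply the orifice equation, Q = Cd*A*sqrt(2*g*h), A = pi*(d/2)^2.
A = pi*(2.934e-3/2)^2 = 6.76099e-06 m^2
Q = 0.8845 * 6.76099e-06 * sqrt(2*9.81*36.96) * 1000 = 0.1610 L/s
Therefore the nozzle discharge = 0.1610 L/s.


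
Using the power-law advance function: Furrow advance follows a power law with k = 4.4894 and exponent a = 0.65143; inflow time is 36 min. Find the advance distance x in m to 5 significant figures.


Approach: apply the power-law advance function, x = k*t^a.
x = 4.4894 * 36^0.65143 = 46.346 m
Therefore the advance distance x = 46.346 m.


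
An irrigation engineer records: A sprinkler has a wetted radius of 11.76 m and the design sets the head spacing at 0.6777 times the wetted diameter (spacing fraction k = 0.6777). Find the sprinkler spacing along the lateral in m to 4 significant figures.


Approach: apply the sprinkler spacing rule (spacing as a fraction of wetted diameter), S = k*(2*R).
S = 0.6777 * (2 * 11.76) = 15.94 m
Therefore the sprinkler spacing along the lateral = 15.94 m.


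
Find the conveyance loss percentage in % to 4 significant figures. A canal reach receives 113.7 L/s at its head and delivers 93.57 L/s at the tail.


Approach: apply the conveyance loss ratio, loss% = ((Q_head - Q_tail)/Q_head)*100.
loss = ((113.7 - 93.57)/113.7)*100 = 17.70 %
Therefore the conveyance loss percentage = 17.70 %.


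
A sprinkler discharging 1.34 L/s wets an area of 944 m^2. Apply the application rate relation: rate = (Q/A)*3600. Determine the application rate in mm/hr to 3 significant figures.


rate = (1.34 / 944) * 3600 = 5.11 mm/hr
Therefore the application rate = 5.11 mm/hr.


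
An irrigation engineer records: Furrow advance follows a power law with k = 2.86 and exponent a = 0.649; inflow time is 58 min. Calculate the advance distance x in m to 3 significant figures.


Approach: apply the power-law advance function, x = k*t^a.
x = 2.86 * 58^0.649 = 39.9 m
Therefore the advance distance x = 39.9 m.


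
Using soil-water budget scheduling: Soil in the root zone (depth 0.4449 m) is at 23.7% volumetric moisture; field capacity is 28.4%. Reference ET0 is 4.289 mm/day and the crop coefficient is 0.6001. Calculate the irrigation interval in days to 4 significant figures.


Approach: apply soil-water budget scheduling, SMD = (FC-theta)/100*depth*1000; ETc = ET0*Kc; interval = SMD/ETc.
Step 1 — soil moisture deficit:
  SMD = (28.4 - 23.7)/100 * 0.4449 * 1000 = 20.9103 mm
Step 2 — daily crop ET (ETc = ET0*Kc):
  ETc = 4.289 * 0.6001 = 2.57383 mm/day
Step 3 — irrigation interval (SMD/ETc):
  interval = 20.9103 / 2.57383 = 8.124 days
Therefore the irrigation interval = 8.124 days.


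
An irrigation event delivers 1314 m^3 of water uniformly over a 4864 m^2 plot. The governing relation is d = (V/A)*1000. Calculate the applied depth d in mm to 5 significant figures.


d = (1314 / 4864) * 1000 = 270.15 mm
Therefore the applied depth d = 270.15 mm.


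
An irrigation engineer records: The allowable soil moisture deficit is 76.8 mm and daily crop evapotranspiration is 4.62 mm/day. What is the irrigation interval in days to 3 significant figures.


Approach: apply the irrigation interval relation, interval = SMD / ETc.
interval = 76.8 / 4.62 = 16.6 days
Therefore the irrigation interval = 16.6 days.


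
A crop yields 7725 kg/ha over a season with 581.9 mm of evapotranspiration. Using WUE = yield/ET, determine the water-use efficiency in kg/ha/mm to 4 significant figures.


WUE = 7725 / 581.9 = 13.28 kg/ha/mm
Therefore the water-use efficiency = 13.28 kg/ha/mm.


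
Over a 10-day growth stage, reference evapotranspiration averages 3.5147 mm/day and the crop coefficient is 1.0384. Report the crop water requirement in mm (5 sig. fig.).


Approach: apply the crop water requirement relation, CWR = ET0 * Kc * days.
CWR = 3.5147 * 1.0384 * 10 = 36.497 mm
Therefore the crop water requirement = 36.497 mm.


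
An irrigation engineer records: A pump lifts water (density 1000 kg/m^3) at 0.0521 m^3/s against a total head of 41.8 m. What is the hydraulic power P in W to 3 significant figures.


Approach: apply the hydraulic power relation, P = rho*g*Q*H.
P = 1000 * 9.81 * 0.0521 * 41.8 = 21400 W
Therefore the hydraulic power P = 21400 W.


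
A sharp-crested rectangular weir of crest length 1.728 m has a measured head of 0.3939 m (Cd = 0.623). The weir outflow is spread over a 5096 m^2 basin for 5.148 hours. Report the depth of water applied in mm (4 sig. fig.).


Approach: apply the rectangular weir equation with a volume-to-depth conversion, Q = (2/3)*Cd*L*sqrt(2g)*H^1.5; d = Q*t/A * 1000.
Step 1 — weir discharge:
  Q = (2/3)*0.623*1.728*sqrt(2*9.81)*0.3939^1.5 = 0.785903 m^3/s
Step 2 — volume: V = 0.785903 * 5.148*3600 = 14565.0 m^3
Step 3 — depth: d = V/A * 1000 = 14565.0/5096 * 1000 = 2858 mm
Therefore the depth of water applied = 2858 mm.


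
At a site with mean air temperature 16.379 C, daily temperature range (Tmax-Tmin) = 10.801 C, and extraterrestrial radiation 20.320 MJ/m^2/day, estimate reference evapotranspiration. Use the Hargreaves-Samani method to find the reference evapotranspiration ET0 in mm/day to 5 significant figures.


Approach: apply the Hargreaves-Samani method, ET0 = 0.0023*(Tmean+17.8)*sqrt(Tmax-Tmin)*0.408*Ra.
ET0 = 0.0023*(16.379+17.8)*sqrt(10.801)*0.408*20.320 = 2.1419 mm/day
Therefore the reference evapotranspiration ET0 = 2.1419 mm/day.


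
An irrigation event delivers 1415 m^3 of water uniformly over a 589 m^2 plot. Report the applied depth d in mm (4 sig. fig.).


Approach: apply depth from volume over area, d = (V/A)*1000.
d = (1415 / 589) * 1000 = 2402 mm
Therefore the applied depth d = 2402 mm.


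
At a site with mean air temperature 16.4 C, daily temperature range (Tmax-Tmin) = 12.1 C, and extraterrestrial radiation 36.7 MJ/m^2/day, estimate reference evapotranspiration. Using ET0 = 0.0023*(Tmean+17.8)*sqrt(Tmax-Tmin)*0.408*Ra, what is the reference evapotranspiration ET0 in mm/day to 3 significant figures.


ET0 = 0.0023*(16.4+17.8)*sqrt(12.1)*0.408*36.7 = 4.10 mm/day
Therefore the reference evapotranspiration ET0 = 4.10 mm/day.


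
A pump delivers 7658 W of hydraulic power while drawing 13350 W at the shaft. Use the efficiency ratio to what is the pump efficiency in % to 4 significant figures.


Approach: apply the efficiency ratio, eta = (P_out/P_in)*100.
eta = (7658 / 13350) * 100 = 57.36 %
Therefore the pump efficiency = 57.36 %.


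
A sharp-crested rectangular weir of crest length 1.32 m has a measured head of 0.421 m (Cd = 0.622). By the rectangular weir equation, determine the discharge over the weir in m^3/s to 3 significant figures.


Approach: apply the rectangular weir equation, Q = (2/3)*Cd*L*sqrt(2g)*H^1.5.
Q = (2/3)*0.622*1.32*sqrt(2*9.81)*0.421^1.5 = 0.662 m^3/s
Therefore the discharge over the weir = 0.662 m^3/s.


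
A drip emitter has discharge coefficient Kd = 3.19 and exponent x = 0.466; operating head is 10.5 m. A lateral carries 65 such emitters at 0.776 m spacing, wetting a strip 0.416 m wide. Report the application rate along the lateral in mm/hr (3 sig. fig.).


Approach: apply the emitter equation with a lateral mass balance, q = Kd*h^x; Q = n*q; rate = Q/(n*spacing*width).
Step 1 — single emitter flow (q = Kd*h^x):
  q = 3.19 * 10.5^0.466 = 9.5426 L/hr
Step 2 — total lateral flow: Q = 65 * 9.5426 = 620.27 L/hr
Step 3 — wetted area: A = 65 * 0.776 * 0.416 = 20.983 m^2
Step 4 — application rate: Q/A = 620.27/20.983 = 29.6 mm/hr
Therefore the application rate along the lateral = 29.6 mm/hr.


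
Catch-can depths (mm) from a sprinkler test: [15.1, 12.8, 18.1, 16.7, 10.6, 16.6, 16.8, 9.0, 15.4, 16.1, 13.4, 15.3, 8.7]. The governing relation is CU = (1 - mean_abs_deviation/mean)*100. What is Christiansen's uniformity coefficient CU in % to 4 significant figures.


mean = 14.2000 mm
mean |d_i - mean| = 2.53846 mm
CU = (1 - 2.53846/14.2000)*100 = 82.12 %
Therefore Christiansen's uniformity coefficient CU = 82.12 %.


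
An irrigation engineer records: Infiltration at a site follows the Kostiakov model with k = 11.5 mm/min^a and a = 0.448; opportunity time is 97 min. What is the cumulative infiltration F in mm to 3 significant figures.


Approach: apply the Kostiakov infiltration equation, F = k*t^a.
F = 11.5 * 97^0.448 = 89.3 mm
Therefore the cumulative infiltration F = 89.3 mm.


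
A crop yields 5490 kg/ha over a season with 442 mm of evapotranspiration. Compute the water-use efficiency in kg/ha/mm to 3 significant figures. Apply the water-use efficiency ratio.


Approach: apply the water-use efficiency ratio, WUE = yield/ET.
WUE = 5490 / 442 = 12.4 kg/ha/mm
Therefore the water-use efficiency = 12.4 kg/ha/mm.


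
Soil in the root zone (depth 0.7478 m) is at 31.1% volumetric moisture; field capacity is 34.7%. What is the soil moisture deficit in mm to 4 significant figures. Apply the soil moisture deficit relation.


Approach: apply the soil moisture deficit relation, SMD = (FC - theta)/100 * depth * 1000.
SMD = (34.7 - 31.1)/100 * 0.7478 * 1000 = 26.92 mm
Therefore the soil moisture deficit = 26.92 mm.


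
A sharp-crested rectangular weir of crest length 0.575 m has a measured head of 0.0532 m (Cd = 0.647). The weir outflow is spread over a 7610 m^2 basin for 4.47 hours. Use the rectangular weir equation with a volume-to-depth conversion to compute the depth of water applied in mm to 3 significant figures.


Approach: apply the rectangular weir equation with a volume-to-depth conversion, Q = (2/3)*Cd*L*sqrt(2g)*H^1.5; d = Q*t/A * 1000.
Step 1 — weir discharge:
  Q = (2/3)*0.647*0.575*sqrt(2*9.81)*0.0532^1.5 = 0.013480 m^3/s
Step 2 — volume: V = 0.013480 * 4.47*3600 = 216.92 m^3
Step 3 — depth: d = V/A * 1000 = 216.92/7610 * 1000 = 28.5 mm
Therefore the depth of water applied = 28.5 mm.


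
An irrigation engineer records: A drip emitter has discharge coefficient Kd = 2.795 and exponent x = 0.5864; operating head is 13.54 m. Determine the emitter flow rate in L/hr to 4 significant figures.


Approach: apply the emitter characteristic equation, q = Kd * h^x.
q = 2.795 * 13.54^0.5864 = 12.88 L/hr
Therefore the emitter flow rate = 12.88 L/hr.


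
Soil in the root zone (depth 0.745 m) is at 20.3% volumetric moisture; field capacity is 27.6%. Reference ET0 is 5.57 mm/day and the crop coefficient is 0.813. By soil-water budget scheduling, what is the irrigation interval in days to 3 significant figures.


Approach: apply soil-water budget scheduling, SMD = (FC-theta)/100*depth*1000; ETc = ET0*Kc; interval = SMD/ETc.
Step 1 — soil moisture deficit:
  SMD = (27.6 - 20.3)/100 * 0.745 * 1000 = 54.385 mm
Step 2 — daily crop ET (ETc = ET0*Kc):
  ETc = 5.57 * 0.813 = 4.5284 mm/day
Step 3 — irrigation interval (SMD/ETc):
  interval = 54.385 / 4.5284 = 12.0 days
Therefore the irrigation interval = 12.0 days.


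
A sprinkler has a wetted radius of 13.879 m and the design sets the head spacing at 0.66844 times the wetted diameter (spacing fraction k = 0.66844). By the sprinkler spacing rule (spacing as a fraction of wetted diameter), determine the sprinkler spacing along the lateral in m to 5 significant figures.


Approach: apply the sprinkler spacing rule (spacing as a fraction of wetted diameter), S = k*(2*R).
S = 0.66844 * (2 * 13.879) = 18.555 m
Therefore the sprinkler spacing along the lateral = 18.555 m.


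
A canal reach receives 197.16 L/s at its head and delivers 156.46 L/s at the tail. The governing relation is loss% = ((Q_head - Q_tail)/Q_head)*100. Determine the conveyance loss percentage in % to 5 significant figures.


loss = ((197.16 - 156.46)/197.16)*100 = 20.643 %
Therefore the conveyance loss percentage = 20.643 %.


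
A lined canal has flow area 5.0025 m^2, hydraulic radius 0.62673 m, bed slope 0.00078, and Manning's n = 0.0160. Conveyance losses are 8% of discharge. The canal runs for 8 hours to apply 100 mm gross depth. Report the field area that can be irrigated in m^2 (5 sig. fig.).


Approach: apply Manning's equation with a conveyance and depth budget, Q = (1/n)*A*R^(2/3)*S^(1/2); Q_field = Q*(1-loss); Area = Q_field*t/(d/1000).
Step 1 — canal discharge (Manning's equation):
  Q = (1/0.0160) * 5.0025 * 0.62673^(2/3) * 0.00078^(1/2) = 6.394914 m^3/s
Step 2 — delivered flow: Q_field = 6.394914*(1 - 8/100) = 5.883321 m^3/s
Step 3 — volume delivered: V = 5.883321 * 8*3600 = 169439.7 m^3
Step 4 — area served: A = V / (depth/1000) = 169439.7 / 0.1 = 1694400 m^2
Therefore the field area that can be irrigated = 1694400 m^2.


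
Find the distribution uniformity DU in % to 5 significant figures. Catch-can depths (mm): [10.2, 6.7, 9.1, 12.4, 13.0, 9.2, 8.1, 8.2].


Approach: apply the low-quarter distribution uniformity, DU = (mean of lowest quarter of readings / overall mean)*100.
sorted lowest 2 of 8: [6.7, 8.1] -> mean = 7.400000 mm
overall mean = 9.612500 mm
DU = (7.400000/9.612500)*100 = 76.983 %
Therefore the distribution uniformity DU = 76.983 %.


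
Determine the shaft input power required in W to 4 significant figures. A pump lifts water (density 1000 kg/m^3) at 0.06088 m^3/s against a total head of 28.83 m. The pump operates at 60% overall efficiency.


Approach: apply hydraulic power then efficiency conversion, P = rho*g*Q*H; P_in = P/eta.
Step 1 — hydraulic power (P = rho*g*Q*H):
  P = 1000 * 9.81 * 0.06088 * 28.83 = 17218.2 W
Step 2 — input power: P_in = P/eta = 17218.2 / 0.6 = 28700 W
Therefore the shaft input power required = 28700 W.


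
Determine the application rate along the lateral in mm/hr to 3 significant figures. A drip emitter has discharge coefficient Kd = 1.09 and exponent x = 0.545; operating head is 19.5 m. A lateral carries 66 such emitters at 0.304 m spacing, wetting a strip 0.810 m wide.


Approach: apply the emitter equation with a lateral mass balance, q = Kd*h^x; Q = n*q; rate = Q/(n*spacing*width).
Step 1 — single emitter flow (q = Kd*h^x):
  q = 1.09 * 19.5^0.545 = 5.5017 L/hr
Step 2 — total lateral flow: Q = 66 * 5.5017 = 363.11 L/hr
Step 3 — wetted area: A = 66 * 0.304 * 0.810 = 16.252 m^2
Step 4 — application rate: Q/A = 363.11/16.252 = 22.3 mm/hr
Therefore the application rate along the lateral = 22.3 mm/hr.


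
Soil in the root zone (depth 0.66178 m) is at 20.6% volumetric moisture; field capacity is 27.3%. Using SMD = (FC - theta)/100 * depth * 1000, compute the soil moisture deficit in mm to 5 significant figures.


SMD = (27.3 - 20.6)/100 * 0.66178 * 1000 = 44.339 mm
Therefore the soil moisture deficit = 44.339 mm.


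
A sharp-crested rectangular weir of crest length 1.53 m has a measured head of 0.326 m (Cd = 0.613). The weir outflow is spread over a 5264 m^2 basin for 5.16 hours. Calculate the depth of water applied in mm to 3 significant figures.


Approach: apply the rectangular weir equation with a volume-to-depth conversion, Q = (2/3)*Cd*L*sqrt(2g)*H^1.5; d = Q*t/A * 1000.
Step 1 — weir discharge:
  Q = (2/3)*0.613*1.53*sqrt(2*9.81)*0.326^1.5 = 0.51551 m^3/s
Step 2 — volume: V = 0.51551 * 5.16*3600 = 9576.1 m^3
Step 3 — depth: d = V/A * 1000 = 9576.1/5264 * 1000 = 1820 mm
Therefore the depth of water applied = 1820 mm.


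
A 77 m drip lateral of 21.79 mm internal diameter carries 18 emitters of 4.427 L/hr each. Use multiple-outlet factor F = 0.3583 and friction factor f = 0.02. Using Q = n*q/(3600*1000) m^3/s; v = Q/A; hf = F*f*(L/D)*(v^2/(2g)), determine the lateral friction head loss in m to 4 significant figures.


Q = 18*4.427/(3600*1000) = 2.21350e-05 m^3/s
A = pi*(21.79e-3/2)^2 = 3.72910e-04 m^2, so v = Q/A = 0.0593574 m/s
hf = 0.3583*0.02*(77/0.02179)*(0.0593574^2/(2*9.81)) = 0.004547 m
Therefore the lateral friction head loss = 0.004547 m.


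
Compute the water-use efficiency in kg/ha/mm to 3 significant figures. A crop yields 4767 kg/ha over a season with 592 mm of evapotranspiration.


Approach: apply the water-use efficiency ratio, WUE = yield/ET.
WUE = 4767 / 592 = 8.05 kg/ha/mm
Therefore the water-use efficiency = 8.05 kg/ha/mm.


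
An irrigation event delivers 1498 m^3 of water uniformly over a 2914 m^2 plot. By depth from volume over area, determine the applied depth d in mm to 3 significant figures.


Approach: apply depth from volume over area, d = (V/A)*1000.
d = (1498 / 2914) * 1000 = 514 mm
Therefore the applied depth d = 514 mm.


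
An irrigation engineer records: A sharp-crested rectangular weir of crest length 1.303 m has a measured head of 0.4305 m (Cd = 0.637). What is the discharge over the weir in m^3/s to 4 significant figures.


Approach: apply the rectangular weir equation, Q = (2/3)*Cd*L*sqrt(2g)*H^1.5.
Q = (2/3)*0.637*1.303*sqrt(2*9.81)*0.4305^1.5 = 0.6923 m^3/s
Therefore the discharge over the weir = 0.6923 m^3/s.


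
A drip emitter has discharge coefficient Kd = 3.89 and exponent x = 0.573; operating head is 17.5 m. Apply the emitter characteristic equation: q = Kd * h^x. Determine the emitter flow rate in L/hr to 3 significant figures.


q = 3.89 * 17.5^0.573 = 20.1 L/hr
Therefore the emitter flow rate = 20.1 L/hr.


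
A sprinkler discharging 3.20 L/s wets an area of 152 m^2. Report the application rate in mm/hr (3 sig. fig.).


Approach: apply the application rate relation, rate = (Q/A)*3600.
rate = (3.20 / 152) * 3600 = 75.8 mm/hr
Therefore the application rate = 75.8 mm/hr.


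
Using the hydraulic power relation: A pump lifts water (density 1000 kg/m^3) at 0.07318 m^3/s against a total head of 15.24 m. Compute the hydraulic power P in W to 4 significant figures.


Approach: apply the hydraulic power relation, P = rho*g*Q*H.
P = 1000 * 9.81 * 0.07318 * 15.24 = 10940 W
Therefore the hydraulic power P = 10940 W.


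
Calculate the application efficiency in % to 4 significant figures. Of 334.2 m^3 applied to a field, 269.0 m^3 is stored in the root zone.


Approach: apply the application efficiency ratio, Ea = (stored/applied)*100.
Ea = (269.0/334.2)*100 = 80.49 %
Therefore the application efficiency = 80.49 %.


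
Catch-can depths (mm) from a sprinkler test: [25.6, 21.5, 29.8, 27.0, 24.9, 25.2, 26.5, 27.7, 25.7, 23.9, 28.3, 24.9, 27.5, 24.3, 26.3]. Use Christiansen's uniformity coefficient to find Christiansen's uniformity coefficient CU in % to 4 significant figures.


Approach: apply Christiansen's uniformity coefficient, CU = (1 - mean_abs_deviation/mean)*100.
mean = 25.9400 mm
mean |d_i - mean| = 1.53600 mm
CU = (1 - 1.53600/25.9400)*100 = 94.08 %
Therefore Christiansen's uniformity coefficient CU = 94.08 %.


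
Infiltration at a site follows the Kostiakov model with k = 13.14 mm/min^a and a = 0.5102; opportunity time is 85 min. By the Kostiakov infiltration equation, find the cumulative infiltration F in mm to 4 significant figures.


Approach: apply the Kostiakov infiltration equation, F = k*t^a.
F = 13.14 * 85^0.5102 = 126.8 mm
Therefore the cumulative infiltration F = 126.8 mm.


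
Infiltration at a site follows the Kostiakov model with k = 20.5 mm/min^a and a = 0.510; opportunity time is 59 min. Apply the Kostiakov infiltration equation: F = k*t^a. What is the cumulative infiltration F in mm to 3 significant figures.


F = 20.5 * 59^0.510 = 164 mm
Therefore the cumulative infiltration F = 164 mm.


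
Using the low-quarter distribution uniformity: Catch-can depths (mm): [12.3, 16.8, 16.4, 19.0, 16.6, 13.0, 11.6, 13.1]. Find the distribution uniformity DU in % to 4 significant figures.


Approach: apply the low-quarter distribution uniformity, DU = (mean of lowest quarter of readings / overall mean)*100.
sorted lowest 2 of 8: [11.6, 12.3] -> mean = 11.9500 mm
overall mean = 14.8500 mm
DU = (11.9500/14.8500)*100 = 80.47 %
Therefore the distribution uniformity DU = 80.47 %.


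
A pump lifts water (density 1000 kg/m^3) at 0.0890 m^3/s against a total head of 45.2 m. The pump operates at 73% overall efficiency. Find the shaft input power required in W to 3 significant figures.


Approach: apply hydraulic power then efficiency conversion, P = rho*g*Q*H; P_in = P/eta.
Step 1 — hydraulic power (P = rho*g*Q*H):
  P = 1000 * 9.81 * 0.0890 * 45.2 = 39464 W
Step 2 — input power: P_in = P/eta = 39464 / 0.73 = 54100 W
Therefore the shaft input power required = 54100 W.


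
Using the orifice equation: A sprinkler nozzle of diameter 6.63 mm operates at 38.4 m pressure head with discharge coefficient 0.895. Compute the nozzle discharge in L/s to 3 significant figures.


Approach: apply the orifice equation, Q = Cd*A*sqrt(2*g*h), A = pi*(d/2)^2.
A = pi*(6.63e-3/2)^2 = 3.4524e-05 m^2
Q = 0.895 * 3.4524e-05 * sqrt(2*9.81*38.4) * 1000 = 0.848 L/s
Therefore the nozzle discharge = 0.848 L/s.


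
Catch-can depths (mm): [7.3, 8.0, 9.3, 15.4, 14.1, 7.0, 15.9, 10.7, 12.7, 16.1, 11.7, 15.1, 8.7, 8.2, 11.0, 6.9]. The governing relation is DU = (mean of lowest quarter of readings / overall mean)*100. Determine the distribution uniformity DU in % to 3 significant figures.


sorted lowest 4 of 16: [6.9, 7.0, 7.3, 8.0] -> mean = 7.3000 mm
overall mean = 11.131 mm
DU = (7.3000/11.131)*100 = 65.6 %
Therefore the distribution uniformity DU = 65.6 %.


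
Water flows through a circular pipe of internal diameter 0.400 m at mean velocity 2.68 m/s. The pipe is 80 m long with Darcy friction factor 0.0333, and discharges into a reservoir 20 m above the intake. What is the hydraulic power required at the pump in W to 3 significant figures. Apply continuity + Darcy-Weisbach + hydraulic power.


Approach: apply continuity + Darcy-Weisbach + hydraulic power, Q = A*v; hf = f*(L/D)*(v^2/(2g)); H = static + hf; P = rho*g*Q*H.
Step 1 — flow rate (continuity, Q = A*v):
  A = pi*(0.400/2)^2 = 0.12566 m^2
  Q = 0.12566 * 2.68 = 0.33678 m^3/s
Step 2 — friction head loss (Darcy-Weisbach):
  hf = 0.0333 * (80/0.400) * (2.68^2 / (2*9.81))
  hf = 2.4381 m
Step 3 — total head: H = 20 + 2.4381 = 22.438 m
Step 4 — hydraulic power (P = rho*g*Q*H):
  P = 1000 * 9.81 * 0.33678 * 22.438 = 74100 W
Therefore the hydraulic power required at the pump = 74100 W.


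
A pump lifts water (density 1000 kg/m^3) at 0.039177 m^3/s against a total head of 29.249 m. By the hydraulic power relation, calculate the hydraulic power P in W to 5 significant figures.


Approach: apply the hydraulic power relation, P = rho*g*Q*H.
P = 1000 * 9.81 * 0.039177 * 29.249 = 11241 W
Therefore the hydraulic power P = 11241 W.


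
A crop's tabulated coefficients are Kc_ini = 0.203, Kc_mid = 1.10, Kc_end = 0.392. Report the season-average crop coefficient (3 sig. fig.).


Approach: apply a simple seasonal average, Kc_avg = (Kc_ini + Kc_mid + Kc_end)/3.
Kc_avg = (0.203 + 1.10 + 0.392)/3 = 0.565
Therefore the season-average crop coefficient = 0.565.


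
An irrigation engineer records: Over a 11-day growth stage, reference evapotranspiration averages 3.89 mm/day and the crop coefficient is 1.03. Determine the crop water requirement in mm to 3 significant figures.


Approach: apply the crop water requirement relation, CWR = ET0 * Kc * days.
CWR = 3.89 * 1.03 * 11 = 44.1 mm
Therefore the crop water requirement = 44.1 mm.


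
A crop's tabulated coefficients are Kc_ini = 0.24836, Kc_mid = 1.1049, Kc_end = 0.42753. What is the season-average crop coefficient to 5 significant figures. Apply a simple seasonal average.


Approach: apply a simple seasonal average, Kc_avg = (Kc_ini + Kc_mid + Kc_end)/3.
Kc_avg = (0.24836 + 1.1049 + 0.42753)/3 = 0.59360
Therefore the season-average crop coefficient = 0.59360.


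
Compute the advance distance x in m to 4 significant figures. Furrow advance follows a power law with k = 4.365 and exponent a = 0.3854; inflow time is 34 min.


Approach: apply the power-law advance function, x = k*t^a.
x = 4.365 * 34^0.3854 = 16.99 m
Therefore the advance distance x = 16.99 m.


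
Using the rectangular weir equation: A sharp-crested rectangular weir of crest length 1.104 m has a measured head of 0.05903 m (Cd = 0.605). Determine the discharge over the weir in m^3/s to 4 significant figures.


Approach: apply the rectangular weir equation, Q = (2/3)*Cd*L*sqrt(2g)*H^1.5.
Q = (2/3)*0.605*1.104*sqrt(2*9.81)*0.05903^1.5 = 0.02829 m^3/s
Therefore the discharge over the weir = 0.02829 m^3/s.


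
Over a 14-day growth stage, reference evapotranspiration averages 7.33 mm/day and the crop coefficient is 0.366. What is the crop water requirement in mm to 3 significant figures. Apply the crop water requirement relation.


Approach: apply the crop water requirement relation, CWR = ET0 * Kc * days.
CWR = 7.33 * 0.366 * 14 = 37.6 mm
Therefore the crop water requirement = 37.6 mm.


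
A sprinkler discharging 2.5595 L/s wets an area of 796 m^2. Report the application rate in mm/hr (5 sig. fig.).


Approach: apply the application rate relation, rate = (Q/A)*3600.
rate = (2.5595 / 796) * 3600 = 11.576 mm/hr
Therefore the application rate = 11.576 mm/hr.


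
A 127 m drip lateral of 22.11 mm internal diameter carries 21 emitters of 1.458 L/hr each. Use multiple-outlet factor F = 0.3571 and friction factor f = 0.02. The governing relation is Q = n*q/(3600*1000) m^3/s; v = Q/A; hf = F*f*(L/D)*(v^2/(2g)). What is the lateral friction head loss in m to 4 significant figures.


Q = 21*1.458/(3600*1000) = 8.50500e-06 m^3/s
A = pi*(22.11e-3/2)^2 = 3.83944e-04 m^2, so v = Q/A = 0.0221517 m/s
hf = 0.3571*0.02*(127/0.02211)*(0.0221517^2/(2*9.81)) = 0.001026 m
Therefore the lateral friction head loss = 0.001026 m.


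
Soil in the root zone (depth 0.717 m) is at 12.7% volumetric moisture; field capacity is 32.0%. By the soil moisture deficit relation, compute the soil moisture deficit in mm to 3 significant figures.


Approach: apply the soil moisture deficit relation, SMD = (FC - theta)/100 * depth * 1000.
SMD = (32.0 - 12.7)/100 * 0.717 * 1000 = 138 mm
Therefore the soil moisture deficit = 138 mm.


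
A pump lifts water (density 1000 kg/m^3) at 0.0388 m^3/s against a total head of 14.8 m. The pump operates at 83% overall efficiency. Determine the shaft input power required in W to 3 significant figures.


Approach: apply hydraulic power then efficiency conversion, P = rho*g*Q*H; P_in = P/eta.
Step 1 — hydraulic power (P = rho*g*Q*H):
  P = 1000 * 9.81 * 0.0388 * 14.8 = 5633.3 W
Step 2 — input power: P_in = P/eta = 5633.3 / 0.83 = 6790 W
Therefore the shaft input power required = 6790 W.


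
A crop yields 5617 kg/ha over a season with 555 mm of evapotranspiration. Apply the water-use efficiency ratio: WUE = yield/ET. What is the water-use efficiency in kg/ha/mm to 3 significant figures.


WUE = 5617 / 555 = 10.1 kg/ha/mm
Therefore the water-use efficiency = 10.1 kg/ha/mm.


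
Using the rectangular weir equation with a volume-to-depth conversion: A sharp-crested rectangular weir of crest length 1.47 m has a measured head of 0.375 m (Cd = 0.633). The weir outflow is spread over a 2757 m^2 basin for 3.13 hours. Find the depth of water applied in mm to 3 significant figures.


Approach: apply the rectangular weir equation with a volume-to-depth conversion, Q = (2/3)*Cd*L*sqrt(2g)*H^1.5; d = Q*t/A * 1000.
Step 1 — weir discharge:
  Q = (2/3)*0.633*1.47*sqrt(2*9.81)*0.375^1.5 = 0.63100 m^3/s
Step 2 — volume: V = 0.63100 * 3.13*3600 = 7110.1 m^3
Step 3 — depth: d = V/A * 1000 = 7110.1/2757 * 1000 = 2580 mm
Therefore the depth of water applied = 2580 mm.


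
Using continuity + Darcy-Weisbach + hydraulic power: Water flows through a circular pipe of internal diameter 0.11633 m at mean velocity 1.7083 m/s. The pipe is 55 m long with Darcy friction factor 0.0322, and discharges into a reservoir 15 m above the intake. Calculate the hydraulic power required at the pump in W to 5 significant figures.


Approach: apply continuity + Darcy-Weisbach + hydraulic power, Q = A*v; hf = f*(L/D)*(v^2/(2g)); H = static + hf; P = rho*g*Q*H.
Step 1 — flow rate (continuity, Q = A*v):
  A = pi*(0.11633/2)^2 = 0.01062853 m^2
  Q = 0.01062853 * 1.7083 = 0.01815672 m^3/s
Step 2 — friction head loss (Darcy-Weisbach):
  hf = 0.0322 * (55/0.11633) * (1.7083^2 / (2*9.81))
  hf = 2.264415 m
Step 3 — total head: H = 15 + 2.264415 = 17.26442 m
Step 4 — hydraulic power (P = rho*g*Q*H):
  P = 1000 * 9.81 * 0.01815672 * 17.26442 = 3075.1 W
Therefore the hydraulic power required at the pump = 3075.1 W.


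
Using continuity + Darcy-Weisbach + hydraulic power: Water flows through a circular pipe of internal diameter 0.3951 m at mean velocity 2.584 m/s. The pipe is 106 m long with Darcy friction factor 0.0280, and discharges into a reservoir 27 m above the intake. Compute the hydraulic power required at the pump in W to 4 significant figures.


Approach: apply continuity + Darcy-Weisbach + hydraulic power, Q = A*v; hf = f*(L/D)*(v^2/(2g)); H = static + hf; P = rho*g*Q*H.
Step 1 — flow rate (continuity, Q = A*v):
  A = pi*(0.3951/2)^2 = 0.122604 m^2
  Q = 0.122604 * 2.584 = 0.316808 m^3/s
Step 2 — friction head loss (Darcy-Weisbach):
  hf = 0.0280 * (106/0.3951) * (2.584^2 / (2*9.81))
  hf = 2.55648 m
Step 3 — total head: H = 27 + 2.55648 = 29.5565 m
Step 4 — hydraulic power (P = rho*g*Q*H):
  P = 1000 * 9.81 * 0.316808 * 29.5565 = 91860 W
Therefore the hydraulic power required at the pump = 91860 W.


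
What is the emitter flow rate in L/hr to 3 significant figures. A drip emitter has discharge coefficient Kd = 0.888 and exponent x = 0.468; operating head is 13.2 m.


Approach: apply the emitter characteristic equation, q = Kd * h^x.
q = 0.888 * 13.2^0.468 = 2.97 L/hr
Therefore the emitter flow rate = 2.97 L/hr.


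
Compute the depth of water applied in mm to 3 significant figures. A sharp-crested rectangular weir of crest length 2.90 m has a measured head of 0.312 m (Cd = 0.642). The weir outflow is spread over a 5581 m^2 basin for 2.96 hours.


Approach: apply the rectangular weir equation with a volume-to-depth conversion, Q = (2/3)*Cd*L*sqrt(2g)*H^1.5; d = Q*t/A * 1000.
Step 1 — weir discharge:
  Q = (2/3)*0.642*2.90*sqrt(2*9.81)*0.312^1.5 = 0.95813 m^3/s
Step 2 — volume: V = 0.95813 * 2.96*3600 = 10210 m^3
Step 3 — depth: d = V/A * 1000 = 10210/5581 * 1000 = 1830 mm
Therefore the depth of water applied = 1830 mm.


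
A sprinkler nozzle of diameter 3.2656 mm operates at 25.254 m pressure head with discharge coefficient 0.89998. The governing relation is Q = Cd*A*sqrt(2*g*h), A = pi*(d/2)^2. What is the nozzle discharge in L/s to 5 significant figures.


A = pi*(3.2656e-3/2)^2 = 8.375599e-06 m^2
Q = 0.89998 * 8.375599e-06 * sqrt(2*9.81*25.254) * 1000 = 0.16779 L/s
Therefore the nozzle discharge = 0.16779 L/s.


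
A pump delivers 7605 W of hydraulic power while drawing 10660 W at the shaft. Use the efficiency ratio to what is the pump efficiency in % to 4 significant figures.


Approach: apply the efficiency ratio, eta = (P_out/P_in)*100.
eta = (7605 / 10660) * 100 = 71.34 %
Therefore the pump efficiency = 71.34 %.


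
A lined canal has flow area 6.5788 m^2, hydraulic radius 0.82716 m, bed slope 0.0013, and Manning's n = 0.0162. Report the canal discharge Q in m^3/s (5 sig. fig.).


Approach: apply Manning's equation, Q = (1/n)*A*R^(2/3)*S^(1/2).
Q = (1/0.0162) * 6.5788 * 0.82716^(2/3) * 0.0013^(1/2) = 12.902 m^3/s
Therefore the canal discharge Q = 12.902 m^3/s.


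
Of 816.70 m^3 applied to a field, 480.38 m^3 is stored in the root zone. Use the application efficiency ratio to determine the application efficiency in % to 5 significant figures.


Approach: apply the application efficiency ratio, Ea = (stored/applied)*100.
Ea = (480.38/816.70)*100 = 58.820 %
Therefore the application efficiency = 58.820 %.


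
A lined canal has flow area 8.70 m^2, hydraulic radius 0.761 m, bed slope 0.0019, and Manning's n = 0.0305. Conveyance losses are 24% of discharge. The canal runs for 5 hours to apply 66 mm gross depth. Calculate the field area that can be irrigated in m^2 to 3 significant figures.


Approach: apply Manning's equation with a conveyance and depth budget, Q = (1/n)*A*R^(2/3)*S^(1/2); Q_field = Q*(1-loss); Area = Q_field*t/(d/1000).
Step 1 — canal discharge (Manning's equation):
  Q = (1/0.0305) * 8.70 * 0.761^(2/3) * 0.0019^(1/2) = 10.364 m^3/s
Step 2 — delivered flow: Q_field = 10.364*(1 - 24/100) = 7.8765 m^3/s
Step 3 — volume delivered: V = 7.8765 * 5*3600 = 141780 m^3
Step 4 — area served: A = V / (depth/1000) = 141780 / 0.066 = 2150000 m^2
Therefore the field area that can be irrigated = 2150000 m^2.


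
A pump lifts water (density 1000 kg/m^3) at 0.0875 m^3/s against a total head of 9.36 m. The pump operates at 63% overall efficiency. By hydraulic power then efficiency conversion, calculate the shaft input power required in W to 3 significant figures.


Approach: apply hydraulic power then efficiency conversion, P = rho*g*Q*H; P_in = P/eta.
Step 1 — hydraulic power (P = rho*g*Q*H):
  P = 1000 * 9.81 * 0.0875 * 9.36 = 8034.4 W
Step 2 — input power: P_in = P/eta = 8034.4 / 0.63 = 12800 W
Therefore the shaft input power required = 12800 W.


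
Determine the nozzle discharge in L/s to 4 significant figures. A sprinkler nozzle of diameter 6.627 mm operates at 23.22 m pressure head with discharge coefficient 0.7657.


Approach: apply the orifice equation, Q = Cd*A*sqrt(2*g*h), A = pi*(d/2)^2.
A = pi*(6.627e-3/2)^2 = 3.44924e-05 m^2
Q = 0.7657 * 3.44924e-05 * sqrt(2*9.81*23.22) * 1000 = 0.5637 L/s
Therefore the nozzle discharge = 0.5637 L/s.


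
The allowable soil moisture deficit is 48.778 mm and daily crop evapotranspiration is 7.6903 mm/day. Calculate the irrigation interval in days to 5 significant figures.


Approach: apply the irrigation interval relation, interval = SMD / ETc.
interval = 48.778 / 7.6903 = 6.3428 days
Therefore the irrigation interval = 6.3428 days.


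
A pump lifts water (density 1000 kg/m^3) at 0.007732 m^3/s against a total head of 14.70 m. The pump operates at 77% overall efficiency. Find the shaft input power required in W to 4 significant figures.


Approach: apply hydraulic power then efficiency conversion, P = rho*g*Q*H; P_in = P/eta.
Step 1 — hydraulic power (P = rho*g*Q*H):
  P = 1000 * 9.81 * 0.007732 * 14.70 = 1115.01 W
Step 2 — input power: P_in = P/eta = 1115.01 / 0.77 = 1448 W
Therefore the shaft input power required = 1448 W.


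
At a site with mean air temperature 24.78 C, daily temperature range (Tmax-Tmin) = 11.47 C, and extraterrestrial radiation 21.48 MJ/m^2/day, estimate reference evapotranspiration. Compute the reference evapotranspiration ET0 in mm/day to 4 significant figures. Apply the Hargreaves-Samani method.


Approach: apply the Hargreaves-Samani method, ET0 = 0.0023*(Tmean+17.8)*sqrt(Tmax-Tmin)*0.408*Ra.
ET0 = 0.0023*(24.78+17.8)*sqrt(11.47)*0.408*21.48 = 2.907 mm/day
Therefore the reference evapotranspiration ET0 = 2.907 mm/day.


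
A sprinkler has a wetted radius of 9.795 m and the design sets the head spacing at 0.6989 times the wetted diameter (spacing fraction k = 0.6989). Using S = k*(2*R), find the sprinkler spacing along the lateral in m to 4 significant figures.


S = 0.6989 * (2 * 9.795) = 13.69 m
Therefore the sprinkler spacing along the lateral = 13.69 m.


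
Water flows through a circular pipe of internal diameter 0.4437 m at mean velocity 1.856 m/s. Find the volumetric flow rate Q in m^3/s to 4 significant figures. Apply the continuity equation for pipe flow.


Approach: apply the continuity equation for pipe flow, Q = A * v with A = pi*(D/2)^2.
A = pi*(0.4437/2)^2 = 0.154621 m^2
Q = 0.154621 * 1.856 = 0.2870 m^3/s
Therefore the volumetric flow rate Q = 0.2870 m^3/s.


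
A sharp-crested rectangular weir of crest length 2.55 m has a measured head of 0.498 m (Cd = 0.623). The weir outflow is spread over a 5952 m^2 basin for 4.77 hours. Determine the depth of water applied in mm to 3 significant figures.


Approach: apply the rectangular weir equation with a volume-to-depth conversion, Q = (2/3)*Cd*L*sqrt(2g)*H^1.5; d = Q*t/A * 1000.
Step 1 — weir discharge:
  Q = (2/3)*0.623*2.55*sqrt(2*9.81)*0.498^1.5 = 1.6487 m^3/s
Step 2 — volume: V = 1.6487 * 4.77*3600 = 28311 m^3
Step 3 — depth: d = V/A * 1000 = 28311/5952 * 1000 = 4760 mm
Therefore the depth of water applied = 4760 mm.
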